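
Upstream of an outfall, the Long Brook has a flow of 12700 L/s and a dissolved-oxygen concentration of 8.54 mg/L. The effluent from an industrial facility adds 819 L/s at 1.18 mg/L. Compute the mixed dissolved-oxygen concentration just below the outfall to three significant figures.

Flow-weighted mixing: C = (Q_r C_r + Q_w C_w)/(Q_r + Q_w)
= (12700×8.54 + 819×1.18)/(12700 + 819) = 109400/13520 = 8.094 mg/L.

8.09 mg/L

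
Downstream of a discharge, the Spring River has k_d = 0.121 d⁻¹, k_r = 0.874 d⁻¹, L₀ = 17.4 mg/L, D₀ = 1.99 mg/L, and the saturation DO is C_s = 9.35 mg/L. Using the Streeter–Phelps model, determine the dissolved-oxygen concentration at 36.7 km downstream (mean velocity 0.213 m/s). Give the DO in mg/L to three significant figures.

DO ≈ 7.29 mg/L

Travel time t = x/v = 36.7 km / (0.213 m/s) = 36700 m / 0.213 m/s = 172300 s = 1.994 d.
k_d L₀/(k_r−k_d) = 0.121×17.4/(0.874−0.121) = 2.105/0.7530 = 2.796 mg/L.
e^(−k_d t) = e^(−0.121×1.994) = 0.7856; e^(−k_r t) = e^(−0.874×1.994) = 0.1750.
D = 2.796 × (0.7856 − 0.1750) + 1.99 × 0.1750 = 1.707 + 0.3483 = 2.056 mg/L.
DO = C_s − D = 9.35 − 2.056 = 7.294 mg/L.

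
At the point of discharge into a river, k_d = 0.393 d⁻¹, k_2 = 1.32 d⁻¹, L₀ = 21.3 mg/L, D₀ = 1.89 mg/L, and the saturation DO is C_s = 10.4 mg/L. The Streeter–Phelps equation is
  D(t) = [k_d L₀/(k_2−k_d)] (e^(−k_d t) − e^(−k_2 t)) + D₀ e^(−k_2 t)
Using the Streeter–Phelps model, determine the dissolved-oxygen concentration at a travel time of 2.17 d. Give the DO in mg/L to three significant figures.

DO ≈ 6.96 mg/L

k_d L₀/(k_2−k_d) = 0.393×21.3/(1.32−0.393) = 8.371/0.9270 = 9.030 mg/L.
e^(−k_d t) = e^(−0.393×2.170) = 0.4262; e^(−k_2 t) = e^(−1.32×2.170) = 0.05702.
D = 9.030 × (0.4262 − 0.05702) + 1.89 × 0.05702 = 3.334 + 0.1078 = 3.442 mg/L.
DO = C_s − D = 10.4 − 3.442 = 6.958 mg/L.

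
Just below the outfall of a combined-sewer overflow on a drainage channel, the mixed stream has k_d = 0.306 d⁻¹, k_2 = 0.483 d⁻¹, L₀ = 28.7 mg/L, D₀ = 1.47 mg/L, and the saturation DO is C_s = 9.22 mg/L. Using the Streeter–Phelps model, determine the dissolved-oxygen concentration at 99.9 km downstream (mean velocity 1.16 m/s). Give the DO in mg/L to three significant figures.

Travel time t = x/v = 99.9 km / (1.16 m/s) = 99900 m / 1.16 m/s = 86120 s = 0.9968 d.
k_d L₀/(k_2−k_d) = 0.306×28.7/(0.483−0.306) = 8.782/0.1770 = 49.62 mg/L.
e^(−k_d t) = e^(−0.306×0.9968) = 0.7371; e^(−k_2 t) = e^(−0.483×0.9968) = 0.6179.
D = 49.62 × (0.7371 − 0.6179) + 1.47 × 0.6179 = 5.915 + 0.9083 = 6.824 mg/L.
DO = C_s − D = 9.22 − 6.824 = 2.396 mg/L.

DO ≈ 2.40 mg/L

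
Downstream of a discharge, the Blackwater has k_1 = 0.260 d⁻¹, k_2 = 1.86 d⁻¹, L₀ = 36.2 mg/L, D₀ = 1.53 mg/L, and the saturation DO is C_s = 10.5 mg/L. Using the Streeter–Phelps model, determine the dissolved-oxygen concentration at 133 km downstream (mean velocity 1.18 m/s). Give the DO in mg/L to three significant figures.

DO ≈ 6.69 mg/L

Travel time t = x/v = 133 km / (1.18 m/s) = 133000 m / 1.18 m/s = 112700 s = 1.305 d.
k_1 L₀/(k_2−k_1) = 0.260×36.2/(1.86−0.260) = 9.412/1.600 = 5.883 mg/L.
e^(−k_1 t) = e^(−0.260×1.305) = 0.7124; e^(−k_2 t) = e^(−1.86×1.305) = 0.08835.
D = 5.883 × (0.7124 − 0.08835) + 1.53 × 0.08835 = 3.671 + 0.1352 = 3.806 mg/L.
DO = C_s − D = 10.5 − 3.806 = 6.694 mg/L.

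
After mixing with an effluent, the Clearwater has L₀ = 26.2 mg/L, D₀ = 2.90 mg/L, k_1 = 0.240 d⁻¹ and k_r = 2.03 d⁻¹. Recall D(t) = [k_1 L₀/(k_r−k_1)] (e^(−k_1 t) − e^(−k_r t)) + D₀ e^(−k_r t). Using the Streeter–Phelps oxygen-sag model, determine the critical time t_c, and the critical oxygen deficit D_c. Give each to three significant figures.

t_c ≈ 0.217 d; D_c ≈ 2.94 mg/L

At the critical point dD/dt = 0, so k_1 L₀ e^(−k_1 t) = k_r D. Substituting D(t) from the Streeter–Phelps equation and solving for t gives
t_c = ln[(k_r/k_1)(1 − D₀(k_r−k_1)/(k_1 L₀))] / (k_r−k_1).
Here k_r−k_1 = 1.790 d⁻¹ and 1 − D₀(k_r−k_1)/(k_1 L₀) = 1 − 2.90×1.790/(0.240×26.2) = 0.1745, so
t_c = ln(8.458 × 0.1745) / 1.790 = 0.3891 / 1.790 = 0.2174 d.
D_c = (k_1/k_r) L₀ e^(−k_1 t_c) = (0.240/2.03) × 26.2 × e^(−0.240×0.2174) = 0.1182 × 26.2 × 0.9492 = 2.940 mg/L.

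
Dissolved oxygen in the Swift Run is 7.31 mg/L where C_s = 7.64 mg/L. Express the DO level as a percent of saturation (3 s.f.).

95.7 % saturation

% saturation = C/C_s × 100 = 7.31/7.64 × 100 = 95.7 %.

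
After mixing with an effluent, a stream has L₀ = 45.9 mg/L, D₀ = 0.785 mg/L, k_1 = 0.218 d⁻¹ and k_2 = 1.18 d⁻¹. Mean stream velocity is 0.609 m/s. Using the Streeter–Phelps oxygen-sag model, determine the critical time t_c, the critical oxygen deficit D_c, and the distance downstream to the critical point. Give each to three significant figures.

With k_2/k_1 = 5.413 and 1 − D₀(k_2−k_1)/(k_1 L₀) = 0.9245,
t_c = ln(5.413 × 0.9245) / (1.18 − 0.218) = ln(5.004) / 0.9620 = 1.610/0.9620 = 1.674 d.
D_c = (k_1/k_2) L₀ e^(−k_1 t_c) = (0.218/1.18) × 45.9 × e^(−0.218×1.674) = 0.1847 × 45.9 × 0.6943 = 5.887 mg/L.
x_c = v t_c = 0.609 m/s × 1.674 d × 86400 s/d = 88080 m ≈ 88.1 km.

t_c ≈ 1.67 d; D_c ≈ 5.89 mg/L; x_c ≈ 88.1 km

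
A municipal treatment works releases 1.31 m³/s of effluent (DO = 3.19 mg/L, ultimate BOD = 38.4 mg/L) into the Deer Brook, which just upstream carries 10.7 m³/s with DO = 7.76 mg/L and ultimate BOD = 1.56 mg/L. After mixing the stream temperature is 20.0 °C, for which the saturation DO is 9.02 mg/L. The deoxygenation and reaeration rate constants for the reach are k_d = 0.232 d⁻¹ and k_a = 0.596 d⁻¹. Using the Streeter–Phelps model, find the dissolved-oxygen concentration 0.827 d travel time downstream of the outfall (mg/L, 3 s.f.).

Mixed DO = (10.7×7.76 + 1.31×3.19)/(10.7+1.31) = 87.21/12.01 = 7.262 mg/L.
Mixed L₀ = (10.7×1.56 + 1.31×38.4)/(12.01) = 67.00/12.01 = 5.578 mg/L.
Initial deficit D₀ = C_s − DO₀ = 9.02 − 7.262 = 1.758 mg/L.
D(0.827) = [0.232×5.578/(0.596−0.232)](e^(−0.232×0.827) − e^(−0.596×0.827)) + 1.758 e^(−0.596×0.827)
= 3.555 × (0.8254 − 0.6109) + 1.758 × 0.6109 = 1.837 mg/L.
DO = 9.02 − 1.837 = 7.183 mg/L.

DO ≈ 7.18 mg/L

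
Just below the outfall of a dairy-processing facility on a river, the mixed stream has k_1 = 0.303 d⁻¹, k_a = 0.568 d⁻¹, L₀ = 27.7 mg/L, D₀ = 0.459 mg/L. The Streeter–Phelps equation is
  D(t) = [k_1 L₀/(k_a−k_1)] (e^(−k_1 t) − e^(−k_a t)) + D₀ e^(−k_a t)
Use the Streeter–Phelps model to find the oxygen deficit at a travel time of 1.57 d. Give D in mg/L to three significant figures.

D ≈ 6.89 mg/L

k_1 L₀/(k_a−k_1) = 0.303×27.7/(0.568−0.303) = 8.393/0.2650 = 31.67 mg/L.
e^(−k_1 t) = e^(−0.303×1.570) = 0.6214; e^(−k_a t) = e^(−0.568×1.570) = 0.4099.
D = 31.67 × (0.6214 − 0.4099) + 0.459 × 0.4099 = 6.699 + 0.1882 = 6.887 mg/L.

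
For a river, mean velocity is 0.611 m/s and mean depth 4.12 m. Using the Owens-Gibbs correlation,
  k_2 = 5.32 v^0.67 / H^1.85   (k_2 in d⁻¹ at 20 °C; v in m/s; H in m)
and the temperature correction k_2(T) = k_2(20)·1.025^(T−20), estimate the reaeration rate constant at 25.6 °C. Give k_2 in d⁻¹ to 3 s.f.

k_2 ≈ 0.320 d⁻¹

k_2(20) = 5.32 × 0.611^0.67 / 4.12^1.85 = 5.32 × 0.7189 / 13.73 = 0.2786 d⁻¹.
k_2(25.6) = 0.2786 × 1.025^(25.6−20) = 0.2786 × 1.148 = 0.3199 d⁻¹.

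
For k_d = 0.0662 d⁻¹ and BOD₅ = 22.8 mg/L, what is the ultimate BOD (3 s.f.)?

L₀ ≈ 80.9 mg/L

BOD₅ = L₀(1 − e^(−5k_d)) ⇒ L₀ = BOD₅ / (1 − e^(−5×0.0662))
= 22.8 / (1 − 0.7182) = 22.8 / 0.2818 = 80.91 mg/L.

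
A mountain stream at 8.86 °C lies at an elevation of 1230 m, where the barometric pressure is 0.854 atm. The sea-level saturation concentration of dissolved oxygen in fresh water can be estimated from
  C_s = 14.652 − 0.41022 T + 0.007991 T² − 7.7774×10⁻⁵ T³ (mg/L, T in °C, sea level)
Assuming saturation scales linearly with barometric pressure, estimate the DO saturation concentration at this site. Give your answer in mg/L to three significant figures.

C_s ≈ 9.90 mg/L

At sea level: C_s = 14.652 − 0.41022×8.86 + 0.007991×8.86² − 7.7774×10⁻⁵×8.86³ = 11.59 mg/L.
Pressure correction: C_s' = 11.59 × 0.854 = 9.898 mg/L.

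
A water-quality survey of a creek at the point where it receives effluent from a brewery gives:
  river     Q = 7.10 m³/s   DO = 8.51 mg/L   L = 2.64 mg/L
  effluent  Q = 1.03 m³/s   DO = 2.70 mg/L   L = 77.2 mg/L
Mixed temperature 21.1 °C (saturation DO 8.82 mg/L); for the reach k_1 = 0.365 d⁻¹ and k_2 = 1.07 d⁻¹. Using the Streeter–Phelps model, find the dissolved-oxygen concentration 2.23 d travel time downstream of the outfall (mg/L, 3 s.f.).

DO ≈ 6.53 mg/L

Mixed DO = (7.10×8.51 + 1.03×2.70)/(7.10+1.03) = 63.20/8.130 = 7.774 mg/L.
Mixed L₀ = (7.10×2.64 + 1.03×77.2)/(8.130) = 98.26/8.130 = 12.09 mg/L.
Initial deficit D₀ = C_s − DO₀ = 8.82 − 7.774 = 1.046 mg/L.
D(2.23) = [0.365×12.09/(1.07−0.365)](e^(−0.365×2.23) − e^(−1.07×2.23)) + 1.046 e^(−1.07×2.23)
= 6.257 × (0.4431 − 0.09199) + 1.046 × 0.09199 = 2.293 mg/L.
DO = 8.82 − 2.293 = 6.527 mg/L.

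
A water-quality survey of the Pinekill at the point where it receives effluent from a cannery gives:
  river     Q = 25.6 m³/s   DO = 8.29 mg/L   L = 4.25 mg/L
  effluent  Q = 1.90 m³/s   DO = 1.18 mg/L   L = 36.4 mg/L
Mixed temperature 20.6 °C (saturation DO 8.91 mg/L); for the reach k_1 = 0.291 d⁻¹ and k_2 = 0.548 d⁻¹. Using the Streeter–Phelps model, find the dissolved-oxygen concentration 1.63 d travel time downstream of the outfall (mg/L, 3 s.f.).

Mixed DO = (25.6×8.29 + 1.90×1.18)/(25.6+1.90) = 214.5/27.50 = 7.799 mg/L.
Mixed L₀ = (25.6×4.25 + 1.90×36.4)/(27.50) = 178.0/27.50 = 6.471 mg/L.
Initial deficit D₀ = C_s − DO₀ = 8.91 − 7.799 = 1.111 mg/L.
D(1.63) = [0.291×6.471/(0.548−0.291)](e^(−0.291×1.63) − e^(−0.548×1.63)) + 1.111 e^(−0.548×1.63)
= 7.327 × (0.6223 − 0.4093) + 1.111 × 0.4093 = 2.015 mg/L.
DO = 8.91 − 2.015 = 6.895 mg/L.

DO ≈ 6.89 mg/L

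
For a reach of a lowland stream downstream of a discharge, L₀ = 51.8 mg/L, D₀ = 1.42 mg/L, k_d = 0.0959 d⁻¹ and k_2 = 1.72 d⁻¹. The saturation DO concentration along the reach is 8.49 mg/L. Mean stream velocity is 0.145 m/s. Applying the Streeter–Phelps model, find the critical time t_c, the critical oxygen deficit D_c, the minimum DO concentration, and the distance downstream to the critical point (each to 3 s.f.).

t_c ≈ 1.39 d; D_c ≈ 2.53 mg/L; min DO ≈ 5.96 mg/L; x_c ≈ 17.5 km

At the critical point dD/dt = 0, so k_d L₀ e^(−k_d t) = k_2 D. Substituting D(t) from the Streeter–Phelps equation and solving for t gives
t_c = ln[(k_2/k_d)(1 − D₀(k_2−k_d)/(k_d L₀))] / (k_2−k_d).
Here k_2−k_d = 1.624 d⁻¹ and 1 − D₀(k_2−k_d)/(k_d L₀) = 1 − 1.42×1.624/(0.0959×51.8) = 0.5357, so
t_c = ln(17.94 × 0.5357) / 1.624 = 2.263 / 1.624 = 1.393 d.
L(t_c) = L₀ e^(−k_d t_c) = 51.8 × 0.8749 = 45.32 mg/L, and at the critical point k_2 D_c = k_d L, so D_c = (0.0959/1.72) × 45.32 = 2.527 mg/L.
Minimum DO = C_s − D_c = 8.49 − 2.527 = 5.963 mg/L.
x_c = v t_c = 0.145 m/s × 1.393 d × 86400 s/d = 17450 m ≈ 17.5 km.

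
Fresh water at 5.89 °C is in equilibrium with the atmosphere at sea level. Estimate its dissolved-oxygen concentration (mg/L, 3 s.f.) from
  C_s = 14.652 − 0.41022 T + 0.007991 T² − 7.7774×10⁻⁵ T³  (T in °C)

C_s ≈ 12.5 mg/L

C_s = 14.652 − 0.41022×5.89 + 0.007991×5.89² − 7.7774×10⁻⁵×5.89³ = 12.50 mg/L.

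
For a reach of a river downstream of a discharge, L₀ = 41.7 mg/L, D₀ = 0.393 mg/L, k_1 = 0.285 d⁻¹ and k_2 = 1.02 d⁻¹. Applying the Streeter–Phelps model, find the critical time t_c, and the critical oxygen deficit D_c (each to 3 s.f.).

t_c = [1/(k_2−k_1)] ln[(k_2/k_1)(1 − D₀(k_2−k_1)/(k_1 L₀))]
= [1/(1.02−0.285)] ln[(1.02/0.285)(1 − 0.393×0.7350/(0.285×41.7))]
= (1/0.7350) ln[3.579 × 0.9757] = 1.361 × ln(3.492) = 1.361 × 1.250 = 1.701 d.
D_c = (k_1/k_2) L₀ e^(−k_1 t_c) = (0.285/1.02) × 41.7 × e^(−0.285×1.701) = 0.2794 × 41.7 × 0.6158 = 7.175 mg/L.

t_c ≈ 1.70 d; D_c ≈ 7.17 mg/L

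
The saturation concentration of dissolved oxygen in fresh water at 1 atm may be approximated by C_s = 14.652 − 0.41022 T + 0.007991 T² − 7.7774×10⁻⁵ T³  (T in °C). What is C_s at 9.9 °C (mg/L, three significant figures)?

C_s = 14.652 − 0.41022×9.9 + 0.007991×9.9² − 7.7774×10⁻⁵×9.9³ = 11.30 mg/L.

C_s ≈ 11.3 mg/L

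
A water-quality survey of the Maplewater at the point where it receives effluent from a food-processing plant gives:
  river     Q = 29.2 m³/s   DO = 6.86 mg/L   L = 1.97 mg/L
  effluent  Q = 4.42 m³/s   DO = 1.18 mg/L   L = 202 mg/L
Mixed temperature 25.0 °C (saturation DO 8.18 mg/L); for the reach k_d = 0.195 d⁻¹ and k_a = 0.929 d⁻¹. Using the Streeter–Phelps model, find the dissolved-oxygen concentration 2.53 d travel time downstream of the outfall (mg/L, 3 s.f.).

DO ≈ 4.11 mg/L

Mixed DO = (29.2×6.86 + 4.42×1.18)/(29.2+4.42) = 205.5/33.62 = 6.113 mg/L.
Mixed L₀ = (29.2×1.97 + 4.42×202)/(33.62) = 950.4/33.62 = 28.27 mg/L.
Initial deficit D₀ = C_s − DO₀ = 8.18 − 6.113 = 2.067 mg/L.
D(2.53) = [0.195×28.27/(0.929−0.195)](e^(−0.195×2.53) − e^(−0.929×2.53)) + 2.067 e^(−0.929×2.53)
= 7.510 × (0.6106 − 0.09533) + 2.067 × 0.09533 = 4.066 mg/L.
DO = 8.18 − 4.066 = 4.114 mg/L.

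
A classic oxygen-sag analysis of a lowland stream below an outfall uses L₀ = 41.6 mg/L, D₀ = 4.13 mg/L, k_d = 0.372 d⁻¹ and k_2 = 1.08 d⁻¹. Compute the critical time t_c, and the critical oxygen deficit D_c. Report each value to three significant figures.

t_c ≈ 1.21 d; D_c ≈ 9.14 mg/L

At the critical point dD/dt = 0, so k_d L₀ e^(−k_d t) = k_2 D. Substituting D(t) from the Streeter–Phelps equation and solving for t gives
t_c = ln[(k_2/k_d)(1 − D₀(k_2−k_d)/(k_d L₀))] / (k_2−k_d).
Here k_2−k_d = 0.7080 d⁻¹ and 1 − D₀(k_2−k_d)/(k_d L₀) = 1 − 4.13×0.7080/(0.372×41.6) = 0.8110, so
t_c = ln(2.903 × 0.8110) / 0.7080 = 0.8564 / 0.7080 = 1.210 d.
L(t_c) = L₀ e^(−k_d t_c) = 41.6 × 0.6376 = 26.53 mg/L, and at the critical point k_2 D_c = k_d L, so D_c = (0.372/1.08) × 26.53 = 9.137 mg/L.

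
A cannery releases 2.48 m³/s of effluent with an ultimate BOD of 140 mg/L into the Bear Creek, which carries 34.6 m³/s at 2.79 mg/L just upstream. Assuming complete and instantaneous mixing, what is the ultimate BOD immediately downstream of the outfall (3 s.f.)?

12.0 mg/L

Flow-weighted mixing: C = (Q_r C_r + Q_w C_w)/(Q_r + Q_w)
= (34.6×2.79 + 2.48×140)/(34.6 + 2.48) = 443.7/37.08 = 11.97 mg/L.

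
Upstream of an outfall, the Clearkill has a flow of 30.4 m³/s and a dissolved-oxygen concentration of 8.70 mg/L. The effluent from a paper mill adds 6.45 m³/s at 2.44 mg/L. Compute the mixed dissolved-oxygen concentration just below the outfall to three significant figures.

Flow-weighted mixing: C = (Q_r C_r + Q_w C_w)/(Q_r + Q_w)
= (30.4×8.70 + 6.45×2.44)/(30.4 + 6.45) = 280.2/36.85 = 7.604 mg/L.

7.60 mg/L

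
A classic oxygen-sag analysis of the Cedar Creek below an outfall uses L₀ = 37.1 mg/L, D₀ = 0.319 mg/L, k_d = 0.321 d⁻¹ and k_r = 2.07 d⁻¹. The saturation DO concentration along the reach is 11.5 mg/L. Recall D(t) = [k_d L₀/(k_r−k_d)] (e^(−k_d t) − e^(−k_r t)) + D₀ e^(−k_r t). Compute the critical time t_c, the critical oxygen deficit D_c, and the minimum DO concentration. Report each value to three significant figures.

t_c ≈ 1.04 d; D_c ≈ 4.12 mg/L; min DO ≈ 7.38 mg/L

At the critical point dD/dt = 0, so k_d L₀ e^(−k_d t) = k_r D. Substituting D(t) from the Streeter–Phelps equation and solving for t gives
t_c = ln[(k_r/k_d)(1 − D₀(k_r−k_d)/(k_d L₀))] / (k_r−k_d).
Here k_r−k_d = 1.749 d⁻¹ and 1 − D₀(k_r−k_d)/(k_d L₀) = 1 − 0.319×1.749/(0.321×37.1) = 0.9532, so
t_c = ln(6.449 × 0.9532) / 1.749 = 1.816 / 1.749 = 1.038 d.
L(t_c) = L₀ e^(−k_d t_c) = 37.1 × 0.7166 = 26.58 mg/L, and at the critical point k_r D_c = k_d L, so D_c = (0.321/2.07) × 26.58 = 4.123 mg/L.
Minimum DO = C_s − D_c = 11.5 − 4.123 = 7.377 mg/L.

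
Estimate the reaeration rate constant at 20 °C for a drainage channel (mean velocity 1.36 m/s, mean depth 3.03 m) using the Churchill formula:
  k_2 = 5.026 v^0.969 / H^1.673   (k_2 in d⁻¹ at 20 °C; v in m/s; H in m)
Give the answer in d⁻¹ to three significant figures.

k_2 = 5.026 × 1.36^0.969 / 3.03^1.673 = 5.026 × 1.347 / 6.389 = 1.060 d⁻¹.

k_2 ≈ 1.06 d⁻¹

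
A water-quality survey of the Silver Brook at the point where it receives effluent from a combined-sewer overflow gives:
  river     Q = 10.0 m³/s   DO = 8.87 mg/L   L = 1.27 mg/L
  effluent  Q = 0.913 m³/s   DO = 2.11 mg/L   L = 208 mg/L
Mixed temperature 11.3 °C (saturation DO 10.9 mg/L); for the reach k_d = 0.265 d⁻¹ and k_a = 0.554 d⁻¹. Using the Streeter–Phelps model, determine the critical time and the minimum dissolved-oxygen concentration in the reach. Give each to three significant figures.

t_c ≈ 1.98 d; minimum DO ≈ 5.64 mg/L

Mixed DO = (10.0×8.87 + 0.913×2.11)/(10.0+0.913) = 90.63/10.91 = 8.304 mg/L.
Mixed L₀ = (10.0×1.27 + 0.913×208)/(10.91) = 202.6/10.91 = 18.57 mg/L.
Initial deficit D₀ = C_s − DO₀ = 10.9 − 8.304 = 2.596 mg/L.
t_c = (1/0.2890) ln[(0.554/0.265)(1 − 2.596×0.2890/(0.265×18.57))] = 3.460 × ln(1.772) = 1.979 d.
D_c = (0.265/0.554) × 18.57 × e^(−0.265×1.979) = 0.4783 × 18.57 × 0.5918 = 5.256 mg/L.
Minimum DO = 10.9 − 5.256 = 5.644 mg/L.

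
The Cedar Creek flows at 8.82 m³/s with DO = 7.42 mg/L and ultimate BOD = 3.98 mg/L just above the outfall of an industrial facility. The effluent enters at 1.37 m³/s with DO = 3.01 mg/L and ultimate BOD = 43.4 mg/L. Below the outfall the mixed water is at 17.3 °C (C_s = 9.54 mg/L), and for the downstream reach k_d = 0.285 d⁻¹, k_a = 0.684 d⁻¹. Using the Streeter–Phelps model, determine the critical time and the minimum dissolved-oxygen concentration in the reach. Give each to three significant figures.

Mixed DO = (8.82×7.42 + 1.37×3.01)/(8.82+1.37) = 69.57/10.19 = 6.827 mg/L.
Mixed L₀ = (8.82×3.98 + 1.37×43.4)/(10.19) = 94.56/10.19 = 9.280 mg/L.
Initial deficit D₀ = C_s − DO₀ = 9.54 − 6.827 = 2.713 mg/L.
t_c = (1/0.3990) ln[(0.684/0.285)(1 − 2.713×0.3990/(0.285×9.280))] = 2.506 × ln(1.418) = 0.8748 d.
D_c = (0.285/0.684) × 9.280 × e^(−0.285×0.8748) = 0.4167 × 9.280 × 0.7793 = 3.013 mg/L.
Minimum DO = 9.54 − 3.013 = 6.527 mg/L.

t_c ≈ 0.875 d; minimum DO ≈ 6.53 mg/L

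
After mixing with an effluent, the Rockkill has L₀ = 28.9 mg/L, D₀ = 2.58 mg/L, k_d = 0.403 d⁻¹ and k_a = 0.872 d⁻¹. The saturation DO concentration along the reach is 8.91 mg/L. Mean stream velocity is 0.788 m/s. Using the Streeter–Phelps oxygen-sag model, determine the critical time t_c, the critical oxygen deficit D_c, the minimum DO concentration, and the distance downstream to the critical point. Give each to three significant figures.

t_c = [1/(k_a−k_d)] ln[(k_a/k_d)(1 − D₀(k_a−k_d)/(k_d L₀))]
= [1/(0.872−0.403)] ln[(0.872/0.403)(1 − 2.58×0.4690/(0.403×28.9))]
= (1/0.4690) ln[2.164 × 0.8961] = 2.132 × ln(1.939) = 2.132 × 0.6622 = 1.412 d.
D_c = (k_d/k_a) L₀ e^(−k_d t_c) = (0.403/0.872) × 28.9 × e^(−0.403×1.412) = 0.4622 × 28.9 × 0.5661 = 7.561 mg/L.
Minimum DO = C_s − D_c = 8.91 − 7.561 = 1.349 mg/L.
x_c = v t_c = 0.788 m/s × 1.412 d × 86400 s/d = 96120 m ≈ 96.1 km.

t_c ≈ 1.41 d; D_c ≈ 7.56 mg/L; min DO ≈ 1.35 mg/L; x_c ≈ 96.1 km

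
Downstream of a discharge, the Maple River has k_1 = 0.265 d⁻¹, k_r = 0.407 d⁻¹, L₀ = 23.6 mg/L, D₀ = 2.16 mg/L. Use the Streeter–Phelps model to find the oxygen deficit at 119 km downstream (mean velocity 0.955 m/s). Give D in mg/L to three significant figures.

D ≈ 6.77 mg/L

Travel time t = x/v = 119 km / (0.955 m/s) = 119000 m / 0.955 m/s = 124600 s = 1.442 d.
k_1 L₀/(k_r−k_1) = 0.265×23.6/(0.407−0.265) = 6.254/0.1420 = 44.04 mg/L.
e^(−k_1 t) = e^(−0.265×1.442) = 0.6824; e^(−k_r t) = e^(−0.407×1.442) = 0.5560.
D = 44.04 × (0.6824 − 0.5560) + 2.16 × 0.5560 = 5.565 + 1.201 = 6.766 mg/L.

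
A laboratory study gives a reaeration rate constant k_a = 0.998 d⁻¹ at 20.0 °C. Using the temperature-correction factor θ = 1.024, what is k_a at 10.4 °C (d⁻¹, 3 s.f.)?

k_a(T₂) = k_a(T₁) · θ^(T₂−T₁) = 0.998 × 1.024^(10.4−20.0)
= 0.998 × 1.024^-9.60 = 0.998 × 0.7964 = 0.7948 d⁻¹.

k_a ≈ 0.795 d⁻¹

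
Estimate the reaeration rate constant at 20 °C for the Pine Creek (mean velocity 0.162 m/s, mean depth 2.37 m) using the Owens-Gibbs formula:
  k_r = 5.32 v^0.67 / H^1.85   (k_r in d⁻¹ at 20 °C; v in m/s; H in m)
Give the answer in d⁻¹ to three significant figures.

k_r = 5.32 × 0.162^0.67 / 2.37^1.85 = 5.32 × 0.2954 / 4.935 = 0.3184 d⁻¹.

k_r ≈ 0.318 d⁻¹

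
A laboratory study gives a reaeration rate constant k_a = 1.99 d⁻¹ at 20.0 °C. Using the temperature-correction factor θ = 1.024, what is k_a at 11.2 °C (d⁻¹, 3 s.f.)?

k_a(T₂) = k_a(T₁) · θ^(T₂−T₁) = 1.99 × 1.024^(11.2−20.0)
= 1.99 × 1.024^-8.80 = 1.99 × 0.8116 = 1.615 d⁻¹.

k_a ≈ 1.62 d⁻¹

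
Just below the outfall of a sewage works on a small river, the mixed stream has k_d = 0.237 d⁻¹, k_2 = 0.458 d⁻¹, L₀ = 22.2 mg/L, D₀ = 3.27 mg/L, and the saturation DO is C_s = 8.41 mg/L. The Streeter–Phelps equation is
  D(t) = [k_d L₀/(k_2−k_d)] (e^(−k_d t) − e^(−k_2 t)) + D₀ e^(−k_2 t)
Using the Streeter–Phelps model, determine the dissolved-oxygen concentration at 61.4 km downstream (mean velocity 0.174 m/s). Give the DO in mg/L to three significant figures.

DO ≈ 2.53 mg/L

Travel time t = x/v = 61.4 km / (0.174 m/s) = 61400 m / 0.174 m/s = 352900 s = 4.084 d.
k_d L₀/(k_2−k_d) = 0.237×22.2/(0.458−0.237) = 5.261/0.2210 = 23.81 mg/L.
e^(−k_d t) = e^(−0.237×4.084) = 0.3799; e^(−k_2 t) = e^(−0.458×4.084) = 0.1540.
D = 23.81 × (0.3799 − 0.1540) + 3.27 × 0.1540 = 5.376 + 0.5037 = 5.880 mg/L.
DO = C_s − D = 8.41 − 5.880 = 2.530 mg/L.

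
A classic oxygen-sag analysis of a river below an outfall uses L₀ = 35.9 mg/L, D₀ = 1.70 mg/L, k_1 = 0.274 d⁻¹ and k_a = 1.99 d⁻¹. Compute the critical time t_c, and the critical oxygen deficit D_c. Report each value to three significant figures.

t_c ≈ 0.950 d; D_c ≈ 3.81 mg/L

With k_a/k_1 = 7.263 and 1 − D₀(k_a−k_1)/(k_1 L₀) = 0.7034,
t_c = ln(7.263 × 0.7034) / (1.99 − 0.274) = ln(5.109) / 1.716 = 1.631/1.716 = 0.9505 d.
L(t_c) = L₀ e^(−k_1 t_c) = 35.9 × 0.7707 = 27.67 mg/L, and at the critical point k_a D_c = k_1 L, so D_c = (0.274/1.99) × 27.67 = 3.810 mg/L.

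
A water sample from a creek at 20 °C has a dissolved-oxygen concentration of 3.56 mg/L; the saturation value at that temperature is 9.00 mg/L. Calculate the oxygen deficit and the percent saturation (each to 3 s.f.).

D = C_s − C = 9.00 − 3.56 = 5.44 mg/L.
% saturation = 3.56/9.00 × 100 = 39.6 %.

D ≈ 5.44 mg/L; 39.6 % saturation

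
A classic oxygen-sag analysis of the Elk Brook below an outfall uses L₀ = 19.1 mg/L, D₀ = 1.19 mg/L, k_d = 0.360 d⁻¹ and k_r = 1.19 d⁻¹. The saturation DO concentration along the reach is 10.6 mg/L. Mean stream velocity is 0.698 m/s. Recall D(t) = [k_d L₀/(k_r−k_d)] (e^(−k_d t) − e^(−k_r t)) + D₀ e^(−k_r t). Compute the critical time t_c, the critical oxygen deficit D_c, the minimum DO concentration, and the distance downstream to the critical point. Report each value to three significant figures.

t_c ≈ 1.25 d; D_c ≈ 3.68 mg/L; min DO ≈ 6.92 mg/L; x_c ≈ 75.6 km

With k_r/k_d = 3.306 and 1 − D₀(k_r−k_d)/(k_d L₀) = 0.8564,
t_c = ln(3.306 × 0.8564) / (1.19 − 0.360) = ln(2.831) / 0.8300 = 1.041/0.8300 = 1.254 d.
L(t_c) = L₀ e^(−k_d t_c) = 19.1 × 0.6368 = 12.16 mg/L, and at the critical point k_r D_c = k_d L, so D_c = (0.360/1.19) × 12.16 = 3.679 mg/L.
Minimum DO = C_s − D_c = 10.6 − 3.679 = 6.921 mg/L.
x_c = v t_c = 0.698 m/s × 1.254 d × 86400 s/d = 75600 m ≈ 75.6 km.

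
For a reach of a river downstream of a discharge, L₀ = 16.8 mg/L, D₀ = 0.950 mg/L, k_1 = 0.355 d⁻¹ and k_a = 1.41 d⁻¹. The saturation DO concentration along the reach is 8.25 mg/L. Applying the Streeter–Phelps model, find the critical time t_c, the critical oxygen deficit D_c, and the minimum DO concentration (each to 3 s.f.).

t_c = [1/(k_a−k_1)] ln[(k_a/k_1)(1 − D₀(k_a−k_1)/(k_1 L₀))]
= [1/(1.41−0.355)] ln[(1.41/0.355)(1 − 0.950×1.055/(0.355×16.8))]
= (1/1.055) ln[3.972 × 0.8320] = 0.9479 × ln(3.304) = 0.9479 × 1.195 = 1.133 d.
L(t_c) = L₀ e^(−k_1 t_c) = 16.8 × 0.6689 = 11.24 mg/L, and at the critical point k_a D_c = k_1 L, so D_c = (0.355/1.41) × 11.24 = 2.829 mg/L.
Minimum DO = C_s − D_c = 8.25 − 2.829 = 5.421 mg/L.

t_c ≈ 1.13 d; D_c ≈ 2.83 mg/L; min DO ≈ 5.42 mg/L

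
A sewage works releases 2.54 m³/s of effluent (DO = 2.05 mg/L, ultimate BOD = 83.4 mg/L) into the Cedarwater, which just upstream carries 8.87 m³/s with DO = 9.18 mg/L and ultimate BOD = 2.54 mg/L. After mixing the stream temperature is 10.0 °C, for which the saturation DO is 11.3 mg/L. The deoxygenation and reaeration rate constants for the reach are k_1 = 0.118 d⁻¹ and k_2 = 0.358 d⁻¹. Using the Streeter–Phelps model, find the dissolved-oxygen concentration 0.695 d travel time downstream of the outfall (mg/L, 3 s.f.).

DO ≈ 6.98 mg/L

Mixed DO = (8.87×9.18 + 2.54×2.05)/(8.87+2.54) = 86.63/11.41 = 7.593 mg/L.
Mixed L₀ = (8.87×2.54 + 2.54×83.4)/(11.41) = 234.4/11.41 = 20.54 mg/L.
Initial deficit D₀ = C_s − DO₀ = 11.3 − 7.593 = 3.707 mg/L.
D(0.695) = [0.118×20.54/(0.358−0.118)](e^(−0.118×0.695) − e^(−0.358×0.695)) + 3.707 e^(−0.358×0.695)
= 10.10 × (0.9213 − 0.7797) + 3.707 × 0.7797 = 4.320 mg/L.
DO = 11.3 − 4.320 = 6.980 mg/L.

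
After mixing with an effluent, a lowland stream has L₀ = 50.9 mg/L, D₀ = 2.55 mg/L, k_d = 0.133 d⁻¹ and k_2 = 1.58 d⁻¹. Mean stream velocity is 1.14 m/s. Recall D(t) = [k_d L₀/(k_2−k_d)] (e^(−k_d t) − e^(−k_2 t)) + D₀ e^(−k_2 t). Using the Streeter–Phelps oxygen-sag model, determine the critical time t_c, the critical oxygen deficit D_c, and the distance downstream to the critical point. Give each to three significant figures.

With k_2/k_d = 11.88 and 1 − D₀(k_2−k_d)/(k_d L₀) = 0.4549,
t_c = ln(11.88 × 0.4549) / (1.58 − 0.133) = ln(5.405) / 1.447 = 1.687/1.447 = 1.166 d.
D_c = (k_d/k_2) L₀ e^(−k_d t_c) = (0.133/1.58) × 50.9 × e^(−0.133×1.166) = 0.08418 × 50.9 × 0.8563 = 3.669 mg/L.
x_c = v t_c = 1.14 m/s × 1.166 d × 86400 s/d = 114800 m ≈ 115 km.

t_c ≈ 1.17 d; D_c ≈ 3.67 mg/L; x_c ≈ 115 km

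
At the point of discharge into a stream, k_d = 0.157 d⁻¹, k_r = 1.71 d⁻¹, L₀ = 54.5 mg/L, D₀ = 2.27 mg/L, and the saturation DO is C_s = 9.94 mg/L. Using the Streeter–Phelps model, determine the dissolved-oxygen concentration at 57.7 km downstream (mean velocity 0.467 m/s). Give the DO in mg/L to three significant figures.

DO ≈ 5.82 mg/L

Travel time t = x/v = 57.7 km / (0.467 m/s) = 57700 m / 0.467 m/s = 123600 s = 1.430 d.
k_d L₀/(k_r−k_d) = 0.157×54.5/(1.71−0.157) = 8.556/1.553 = 5.510 mg/L.
e^(−k_d t) = e^(−0.157×1.430) = 0.7989; e^(−k_r t) = e^(−1.71×1.430) = 0.08670.
D = 5.510 × (0.7989 − 0.08670) + 2.27 × 0.08670 = 3.924 + 0.1968 = 4.121 mg/L.
DO = C_s − D = 9.94 − 4.121 = 5.819 mg/L.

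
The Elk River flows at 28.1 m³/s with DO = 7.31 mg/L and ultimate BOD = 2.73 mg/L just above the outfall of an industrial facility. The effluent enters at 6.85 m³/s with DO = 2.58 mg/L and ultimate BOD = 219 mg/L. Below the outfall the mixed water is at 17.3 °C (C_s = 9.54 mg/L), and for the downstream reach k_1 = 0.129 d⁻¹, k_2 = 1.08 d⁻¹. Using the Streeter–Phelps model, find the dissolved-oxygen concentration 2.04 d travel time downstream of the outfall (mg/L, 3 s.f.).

Mixed DO = (28.1×7.31 + 6.85×2.58)/(28.1+6.85) = 223.1/34.95 = 6.383 mg/L.
Mixed L₀ = (28.1×2.73 + 6.85×219)/(34.95) = 1577/34.95 = 45.12 mg/L.
Initial deficit D₀ = C_s − DO₀ = 9.54 − 6.383 = 3.157 mg/L.
D(2.04) = [0.129×45.12/(1.08−0.129)](e^(−0.129×2.04) − e^(−1.08×2.04)) + 3.157 e^(−1.08×2.04)
= 6.120 × (0.7686 − 0.1104) + 3.157 × 0.1104 = 4.377 mg/L.
DO = 9.54 − 4.377 = 5.163 mg/L.

DO ≈ 5.16 mg/L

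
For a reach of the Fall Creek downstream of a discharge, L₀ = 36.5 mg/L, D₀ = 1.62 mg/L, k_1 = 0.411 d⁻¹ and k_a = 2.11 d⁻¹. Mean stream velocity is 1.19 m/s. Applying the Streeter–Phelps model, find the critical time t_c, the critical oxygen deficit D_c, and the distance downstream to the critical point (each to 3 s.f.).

With k_a/k_1 = 5.134 and 1 − D₀(k_a−k_1)/(k_1 L₀) = 0.8165,
t_c = ln(5.134 × 0.8165) / (2.11 − 0.411) = ln(4.192) / 1.699 = 1.433/1.699 = 0.8435 d.
L(t_c) = L₀ e^(−k_1 t_c) = 36.5 × 0.7070 = 25.81 mg/L, and at the critical point k_a D_c = k_1 L, so D_c = (0.411/2.11) × 25.81 = 5.027 mg/L.
x_c = v t_c = 1.19 m/s × 0.8435 d × 86400 s/d = 86730 m ≈ 86.7 km.

t_c ≈ 0.844 d; D_c ≈ 5.03 mg/L; x_c ≈ 86.7 km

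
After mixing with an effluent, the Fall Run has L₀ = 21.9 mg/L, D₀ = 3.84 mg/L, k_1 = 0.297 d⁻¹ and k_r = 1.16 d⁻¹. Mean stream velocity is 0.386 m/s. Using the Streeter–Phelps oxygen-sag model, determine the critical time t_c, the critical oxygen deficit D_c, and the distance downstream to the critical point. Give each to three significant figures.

With k_r/k_1 = 3.906 and 1 − D₀(k_r−k_1)/(k_1 L₀) = 0.4905,
t_c = ln(3.906 × 0.4905) / (1.16 − 0.297) = ln(1.916) / 0.8630 = 0.6501/0.8630 = 0.7533 d.
L(t_c) = L₀ e^(−k_1 t_c) = 21.9 × 0.7995 = 17.51 mg/L, and at the critical point k_r D_c = k_1 L, so D_c = (0.297/1.16) × 17.51 = 4.483 mg/L.
x_c = v t_c = 0.386 m/s × 0.7533 d × 86400 s/d = 25120 m ≈ 25.1 km.

t_c ≈ 0.753 d; D_c ≈ 4.48 mg/L; x_c ≈ 25.1 km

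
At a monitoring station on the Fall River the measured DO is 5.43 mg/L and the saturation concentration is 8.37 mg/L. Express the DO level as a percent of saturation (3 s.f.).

64.9 % saturation

% saturation = C/C_s × 100 = 5.43/8.37 × 100 = 64.9 %.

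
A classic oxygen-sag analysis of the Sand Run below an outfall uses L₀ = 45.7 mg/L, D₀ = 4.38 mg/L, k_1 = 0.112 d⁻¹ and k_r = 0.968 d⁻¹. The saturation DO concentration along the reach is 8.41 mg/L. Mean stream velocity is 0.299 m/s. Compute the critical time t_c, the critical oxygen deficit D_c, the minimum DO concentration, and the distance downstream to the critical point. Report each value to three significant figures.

At the critical point dD/dt = 0, so k_1 L₀ e^(−k_1 t) = k_r D. Substituting D(t) from the Streeter–Phelps equation and solving for t gives
t_c = ln[(k_r/k_1)(1 − D₀(k_r−k_1)/(k_1 L₀))] / (k_r−k_1).
Here k_r−k_1 = 0.8560 d⁻¹ and 1 − D₀(k_r−k_1)/(k_1 L₀) = 1 − 4.38×0.8560/(0.112×45.7) = 0.2675, so
t_c = ln(8.643 × 0.2675) / 0.8560 = 0.8381 / 0.8560 = 0.9790 d.
D_c = (k_1/k_r) L₀ e^(−k_1 t_c) = (0.112/0.968) × 45.7 × e^(−0.112×0.9790) = 0.1157 × 45.7 × 0.8961 = 4.738 mg/L.
Minimum DO = C_s − D_c = 8.41 − 4.738 = 3.672 mg/L.
x_c = v t_c = 0.299 m/s × 0.9790 d × 86400 s/d = 25290 m ≈ 25.3 km.

t_c ≈ 0.979 d; D_c ≈ 4.74 mg/L; min DO ≈ 3.67 mg/L; x_c ≈ 25.3 km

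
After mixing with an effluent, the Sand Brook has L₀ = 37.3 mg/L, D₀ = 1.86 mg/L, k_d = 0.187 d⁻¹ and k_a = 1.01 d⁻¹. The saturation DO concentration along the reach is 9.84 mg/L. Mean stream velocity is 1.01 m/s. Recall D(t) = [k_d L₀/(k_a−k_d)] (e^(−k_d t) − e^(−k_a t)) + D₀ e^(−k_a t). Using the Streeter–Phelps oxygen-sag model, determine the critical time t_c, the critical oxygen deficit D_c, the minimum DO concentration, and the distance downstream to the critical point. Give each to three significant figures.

With k_a/k_d = 5.401 and 1 − D₀(k_a−k_d)/(k_d L₀) = 0.7805,
t_c = ln(5.401 × 0.7805) / (1.01 − 0.187) = ln(4.216) / 0.8230 = 1.439/0.8230 = 1.748 d.
D_c = (k_d/k_a) L₀ e^(−k_d t_c) = (0.187/1.01) × 37.3 × e^(−0.187×1.748) = 0.1851 × 37.3 × 0.7211 = 4.980 mg/L.
Minimum DO = C_s − D_c = 9.84 − 4.980 = 4.860 mg/L.
x_c = v t_c = 1.01 m/s × 1.748 d × 86400 s/d = 152600 m ≈ 153 km.

t_c ≈ 1.75 d; D_c ≈ 4.98 mg/L; min DO ≈ 4.86 mg/L; x_c ≈ 153 km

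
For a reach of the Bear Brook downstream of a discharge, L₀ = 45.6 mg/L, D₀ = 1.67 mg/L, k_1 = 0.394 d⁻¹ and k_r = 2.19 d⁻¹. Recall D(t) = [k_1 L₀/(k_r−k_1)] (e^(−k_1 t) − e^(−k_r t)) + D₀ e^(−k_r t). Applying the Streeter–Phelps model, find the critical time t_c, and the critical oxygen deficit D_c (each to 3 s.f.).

At the critical point dD/dt = 0, so k_1 L₀ e^(−k_1 t) = k_r D. Substituting D(t) from the Streeter–Phelps equation and solving for t gives
t_c = ln[(k_r/k_1)(1 − D₀(k_r−k_1)/(k_1 L₀))] / (k_r−k_1).
Here k_r−k_1 = 1.796 d⁻¹ and 1 − D₀(k_r−k_1)/(k_1 L₀) = 1 − 1.67×1.796/(0.394×45.6) = 0.8331, so
t_c = ln(5.558 × 0.8331) / 1.796 = 1.533 / 1.796 = 0.8534 d.
D_c = (k_1/k_r) L₀ e^(−k_1 t_c) = (0.394/2.19) × 45.6 × e^(−0.394×0.8534) = 0.1799 × 45.6 × 0.7145 = 5.861 mg/L.

t_c ≈ 0.853 d; D_c ≈ 5.86 mg/L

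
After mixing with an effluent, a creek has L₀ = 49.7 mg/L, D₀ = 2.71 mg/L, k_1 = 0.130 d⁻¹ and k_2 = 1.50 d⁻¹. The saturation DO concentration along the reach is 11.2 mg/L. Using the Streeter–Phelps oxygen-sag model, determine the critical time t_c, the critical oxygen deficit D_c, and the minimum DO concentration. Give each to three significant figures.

With k_2/k_1 = 11.54 and 1 − D₀(k_2−k_1)/(k_1 L₀) = 0.4254,
t_c = ln(11.54 × 0.4254) / (1.50 − 0.130) = ln(4.908) / 1.370 = 1.591/1.370 = 1.161 d.
L(t_c) = L₀ e^(−k_1 t_c) = 49.7 × 0.8599 = 42.74 mg/L, and at the critical point k_2 D_c = k_1 L, so D_c = (0.130/1.50) × 42.74 = 3.704 mg/L.
Minimum DO = C_s − D_c = 11.2 − 3.704 = 7.496 mg/L.

t_c ≈ 1.16 d; D_c ≈ 3.70 mg/L; min DO ≈ 7.50 mg/L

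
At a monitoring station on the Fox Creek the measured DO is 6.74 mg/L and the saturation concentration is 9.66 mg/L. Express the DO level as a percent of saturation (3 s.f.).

69.8 % saturation

% saturation = C/C_s × 100 = 6.74/9.66 × 100 = 69.8 %.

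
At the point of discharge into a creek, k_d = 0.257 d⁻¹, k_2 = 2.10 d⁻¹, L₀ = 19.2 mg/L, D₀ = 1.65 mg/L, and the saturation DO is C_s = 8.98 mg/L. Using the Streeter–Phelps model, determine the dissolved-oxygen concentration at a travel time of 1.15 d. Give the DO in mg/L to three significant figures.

k_d L₀/(k_2−k_d) = 0.257×19.2/(2.10−0.257) = 4.934/1.843 = 2.677 mg/L.
e^(−k_d t) = e^(−0.257×1.150) = 0.7441; e^(−k_2 t) = e^(−2.10×1.150) = 0.08937.
D = 2.677 × (0.7441 − 0.08937) + 1.65 × 0.08937 = 1.753 + 0.1475 = 1.900 mg/L.
DO = C_s − D = 8.98 − 1.900 = 7.080 mg/L.

DO ≈ 7.08 mg/L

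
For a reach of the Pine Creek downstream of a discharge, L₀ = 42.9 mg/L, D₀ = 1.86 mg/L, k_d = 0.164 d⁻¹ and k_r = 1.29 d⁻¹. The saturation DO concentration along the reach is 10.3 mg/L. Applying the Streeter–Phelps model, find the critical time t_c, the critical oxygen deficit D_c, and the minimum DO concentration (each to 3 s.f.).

t_c ≈ 1.52 d; D_c ≈ 4.25 mg/L; min DO ≈ 6.05 mg/L

t_c = [1/(k_r−k_d)] ln[(k_r/k_d)(1 − D₀(k_r−k_d)/(k_d L₀))]
= [1/(1.29−0.164)] ln[(1.29/0.164)(1 − 1.86×1.126/(0.164×42.9))]
= (1/1.126) ln[7.866 × 0.7023] = 0.8881 × ln(5.524) = 0.8881 × 1.709 = 1.518 d.
L(t_c) = L₀ e^(−k_d t_c) = 42.9 × 0.7796 = 33.45 mg/L, and at the critical point k_r D_c = k_d L, so D_c = (0.164/1.29) × 33.45 = 4.252 mg/L.
Minimum DO = C_s − D_c = 10.3 − 4.252 = 6.048 mg/L.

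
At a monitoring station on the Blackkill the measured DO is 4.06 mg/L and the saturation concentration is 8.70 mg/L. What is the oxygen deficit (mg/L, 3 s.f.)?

D = C_s − C = 8.70 − 4.06 = 4.64 mg/L.

D ≈ 4.64 mg/L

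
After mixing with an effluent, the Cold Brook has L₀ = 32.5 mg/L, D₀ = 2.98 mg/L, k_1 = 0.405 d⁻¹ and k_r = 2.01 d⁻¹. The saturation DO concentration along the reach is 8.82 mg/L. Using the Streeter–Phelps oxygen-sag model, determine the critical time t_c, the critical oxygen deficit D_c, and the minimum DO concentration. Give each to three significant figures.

With k_r/k_1 = 4.963 and 1 − D₀(k_r−k_1)/(k_1 L₀) = 0.6366,
t_c = ln(4.963 × 0.6366) / (2.01 − 0.405) = ln(3.160) / 1.605 = 1.150/1.605 = 0.7168 d.
L(t_c) = L₀ e^(−k_1 t_c) = 32.5 × 0.7480 = 24.31 mg/L, and at the critical point k_r D_c = k_1 L, so D_c = (0.405/2.01) × 24.31 = 4.899 mg/L.
Minimum DO = C_s − D_c = 8.82 − 4.899 = 3.921 mg/L.

t_c ≈ 0.717 d; D_c ≈ 4.90 mg/L; min DO ≈ 3.92 mg/L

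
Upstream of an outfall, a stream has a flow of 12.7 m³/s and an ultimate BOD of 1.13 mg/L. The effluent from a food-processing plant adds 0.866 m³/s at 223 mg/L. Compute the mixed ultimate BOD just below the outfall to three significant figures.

Flow-weighted mixing: C = (Q_r C_r + Q_w C_w)/(Q_r + Q_w)
= (12.7×1.13 + 0.866×223)/(12.7 + 0.866) = 207.5/13.57 = 15.29 mg/L.

15.3 mg/L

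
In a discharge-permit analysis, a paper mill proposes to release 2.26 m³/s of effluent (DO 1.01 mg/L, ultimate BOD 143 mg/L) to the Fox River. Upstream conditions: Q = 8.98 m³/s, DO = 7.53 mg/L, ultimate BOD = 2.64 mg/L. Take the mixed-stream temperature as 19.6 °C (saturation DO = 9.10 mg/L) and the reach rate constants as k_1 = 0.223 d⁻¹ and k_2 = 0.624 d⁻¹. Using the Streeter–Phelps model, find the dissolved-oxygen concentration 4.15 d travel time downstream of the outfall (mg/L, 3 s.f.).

Mixed DO = (8.98×7.53 + 2.26×1.01)/(8.98+2.26) = 69.90/11.24 = 6.219 mg/L.
Mixed L₀ = (8.98×2.64 + 2.26×143)/(11.24) = 346.9/11.24 = 30.86 mg/L.
Initial deficit D₀ = C_s − DO₀ = 9.10 − 6.219 = 2.881 mg/L.
D(4.15) = [0.223×30.86/(0.624−0.223)](e^(−0.223×4.15) − e^(−0.624×4.15)) + 2.881 e^(−0.624×4.15)
= 17.16 × (0.3964 − 0.07505) + 2.881 × 0.07505 = 5.731 mg/L.
DO = 9.10 − 5.731 = 3.369 mg/L.

DO ≈ 3.37 mg/L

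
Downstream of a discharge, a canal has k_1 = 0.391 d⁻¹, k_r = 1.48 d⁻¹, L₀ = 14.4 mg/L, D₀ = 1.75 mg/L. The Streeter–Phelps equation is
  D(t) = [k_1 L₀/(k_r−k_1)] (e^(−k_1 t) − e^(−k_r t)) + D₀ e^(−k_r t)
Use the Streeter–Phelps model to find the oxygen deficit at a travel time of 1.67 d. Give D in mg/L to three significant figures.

D ≈ 2.40 mg/L

k_1 L₀/(k_r−k_1) = 0.391×14.4/(1.48−0.391) = 5.630/1.089 = 5.170 mg/L.
e^(−k_1 t) = e^(−0.391×1.670) = 0.5205; e^(−k_r t) = e^(−1.48×1.670) = 0.08445.
D = 5.170 × (0.5205 − 0.08445) + 1.75 × 0.08445 = 2.254 + 0.1478 = 2.402 mg/L.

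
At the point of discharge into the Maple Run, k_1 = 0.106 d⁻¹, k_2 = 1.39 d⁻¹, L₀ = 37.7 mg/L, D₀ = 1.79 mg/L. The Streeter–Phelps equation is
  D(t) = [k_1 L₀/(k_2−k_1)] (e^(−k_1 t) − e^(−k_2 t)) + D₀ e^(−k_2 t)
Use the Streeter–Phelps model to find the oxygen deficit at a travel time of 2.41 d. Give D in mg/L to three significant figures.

k_1 L₀/(k_2−k_1) = 0.106×37.7/(1.39−0.106) = 3.996/1.284 = 3.112 mg/L.
e^(−k_1 t) = e^(−0.106×2.410) = 0.7746; e^(−k_2 t) = e^(−1.39×2.410) = 0.03509.
D = 3.112 × (0.7746 − 0.03509) + 1.79 × 0.03509 = 2.301 + 0.06281 = 2.364 mg/L.

D ≈ 2.36 mg/L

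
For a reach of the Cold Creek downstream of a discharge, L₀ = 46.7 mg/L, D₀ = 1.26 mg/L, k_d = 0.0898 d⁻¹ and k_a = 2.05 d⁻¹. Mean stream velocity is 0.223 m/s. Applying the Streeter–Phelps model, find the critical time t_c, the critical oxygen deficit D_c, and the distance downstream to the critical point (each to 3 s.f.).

At the critical point dD/dt = 0, so k_d L₀ e^(−k_d t) = k_a D. Substituting D(t) from the Streeter–Phelps equation and solving for t gives
t_c = ln[(k_a/k_d)(1 − D₀(k_a−k_d)/(k_d L₀))] / (k_a−k_d).
Here k_a−k_d = 1.960 d⁻¹ and 1 − D₀(k_a−k_d)/(k_d L₀) = 1 − 1.26×1.960/(0.0898×46.7) = 0.4111, so
t_c = ln(22.83 × 0.4111) / 1.960 = 2.239 / 1.960 = 1.142 d.
D_c = (k_d/k_a) L₀ e^(−k_d t_c) = (0.0898/2.05) × 46.7 × e^(−0.0898×1.142) = 0.04380 × 46.7 × 0.9025 = 1.846 mg/L.
x_c = v t_c = 0.223 m/s × 1.142 d × 86400 s/d = 22010 m ≈ 22.0 km.

t_c ≈ 1.14 d; D_c ≈ 1.85 mg/L; x_c ≈ 22.0 km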